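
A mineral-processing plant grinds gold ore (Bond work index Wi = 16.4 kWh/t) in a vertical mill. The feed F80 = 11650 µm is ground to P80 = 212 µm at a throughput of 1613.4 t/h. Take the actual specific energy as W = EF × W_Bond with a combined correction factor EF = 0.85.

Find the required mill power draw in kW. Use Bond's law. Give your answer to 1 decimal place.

P = 13363.0 kW

W = 10 Wi (1/√P80 − 1/√F80)  [Bond]
W = 10·16.4·(1/√212 − 1/√11650) = 10·16.4·(0.059415) = 9.7441 kWh/t
Apply correction: 9.7441 × 0.85 = 8.2825 kWh/t
Mill draw = 8.2825 × 1613.4 = 13363.0 kW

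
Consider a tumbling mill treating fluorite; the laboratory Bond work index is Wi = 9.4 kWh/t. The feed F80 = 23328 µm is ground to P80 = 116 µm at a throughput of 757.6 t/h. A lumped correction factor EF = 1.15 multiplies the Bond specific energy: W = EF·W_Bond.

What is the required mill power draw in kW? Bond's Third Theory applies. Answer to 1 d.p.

P = 7067.7 kW

W = 10·Wi·(P80^(-½) − F80^(-½))
W = 10·9.4·(1/√116 − 1/√23328) = 10·9.4·(0.086300) = 8.1122 kWh/t
Corrected W = EF·W_Bond = 1.15·8.1122 = 9.3291 kWh/t
P = W·T = 9.3291·757.6 = 7067.7 kW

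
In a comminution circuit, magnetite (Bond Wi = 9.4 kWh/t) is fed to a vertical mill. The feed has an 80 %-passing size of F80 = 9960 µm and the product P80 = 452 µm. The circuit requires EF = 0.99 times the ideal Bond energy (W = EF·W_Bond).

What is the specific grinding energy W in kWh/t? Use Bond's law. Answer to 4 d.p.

W_Bond = 10·Wi·(1/√P₈₀ − 1/√F₈₀)
1/√452 = 0.047036;  1/√9960 = 0.010020
W = 10·9.4·(0.047036 − 0.010020) = 3.4795 kWh/t
Apply correction: 3.4795 × 0.99 = 3.4447 kWh/t

W = 3.4447 kWh/t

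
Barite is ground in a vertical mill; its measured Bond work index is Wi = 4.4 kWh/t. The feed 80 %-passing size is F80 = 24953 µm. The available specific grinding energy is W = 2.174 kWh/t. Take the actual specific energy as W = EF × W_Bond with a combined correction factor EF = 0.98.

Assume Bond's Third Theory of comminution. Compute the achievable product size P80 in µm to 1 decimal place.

W = 10·Wi·[P80^(−½) − F80^(−½)]
W_Bond = W / EF = 2.174 / 0.98 = 2.2184 kWh/t
⇒ 1/√P80 = W_Bond/(10·Wi) + 1/√F80
  = 2.2184/(10·4.4) + 1/√24953 = 0.050417 + 0.006331 = 0.056748
P80 = (1/0.056748)² = 17.6218² = 310.53 µm

P80 = 310.5 µm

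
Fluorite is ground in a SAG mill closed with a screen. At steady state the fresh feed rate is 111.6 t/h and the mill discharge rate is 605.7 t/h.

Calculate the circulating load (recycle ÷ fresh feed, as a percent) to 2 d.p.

CL = 442.74 %

Discharge = new feed + return, hence
R = M − F = 605.7 − 111.6 = 494.1 t/h
CL = 100·R/F = 100·494.1/111.6 = 442.74 %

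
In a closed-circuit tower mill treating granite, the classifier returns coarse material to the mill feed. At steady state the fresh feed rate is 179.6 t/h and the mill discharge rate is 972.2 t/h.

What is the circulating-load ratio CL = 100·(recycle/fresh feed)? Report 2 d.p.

CL = 441.31 %

Mill node: discharge = fresh + recycle.
R = M − F = 972.2 − 179.6 = 792.6 t/h
CL = 100·R/F = 100·792.6/179.6 = 441.31 %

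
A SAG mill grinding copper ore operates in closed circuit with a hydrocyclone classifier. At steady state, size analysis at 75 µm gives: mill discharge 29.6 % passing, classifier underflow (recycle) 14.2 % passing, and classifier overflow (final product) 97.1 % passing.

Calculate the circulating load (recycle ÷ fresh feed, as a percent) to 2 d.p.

CL = 438.31 %

Let r = R/F. Size balance at 75 µm:
d + r·d = r·u + o → r(d−u) = o−d
r = (97.1 − 29.6)/(29.6 − 14.2) = 67.5/15.4 = 4.3831
CL = 100·r = 438.31 %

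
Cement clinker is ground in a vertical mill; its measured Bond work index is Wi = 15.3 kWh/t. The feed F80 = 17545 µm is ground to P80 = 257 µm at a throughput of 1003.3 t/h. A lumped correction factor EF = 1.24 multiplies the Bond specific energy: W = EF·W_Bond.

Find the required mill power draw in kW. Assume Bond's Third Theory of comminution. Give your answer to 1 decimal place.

P = 10436.4 kW

W = 10 Wi / √P80 − 10 Wi / √F80
W = 10·15.3·(1/√257 − 1/√17545) = 10·15.3·(0.054829) = 8.3888 kWh/t
Corrected W = EF·W_Bond = 1.24·8.3888 = 10.4021 kWh/t
P = W·T = 10.4021·1003.3 = 10436.4 kW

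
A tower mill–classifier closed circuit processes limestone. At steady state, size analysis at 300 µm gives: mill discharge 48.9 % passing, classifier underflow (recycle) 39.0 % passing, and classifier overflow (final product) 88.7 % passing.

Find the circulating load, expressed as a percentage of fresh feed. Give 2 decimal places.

CL = 402.02 %

Balance %-passing 300 µm (r = R/F):
r = (o − d)/(d − u)
r = (88.7 − 48.9)/(48.9 − 39.0) = 39.8/9.9 = 4.0202
CL = 100·r = 402.02 %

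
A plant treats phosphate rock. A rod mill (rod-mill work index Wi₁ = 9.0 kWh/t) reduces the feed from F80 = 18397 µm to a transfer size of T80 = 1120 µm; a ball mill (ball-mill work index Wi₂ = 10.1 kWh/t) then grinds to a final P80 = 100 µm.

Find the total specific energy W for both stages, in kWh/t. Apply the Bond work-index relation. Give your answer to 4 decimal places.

W = 9.1078 kWh/t

W = 10·Wi·[P80^(−½) − F80^(−½)]
Stage 1 (18397→1120 µm, Wi₁=9.0): W₁ = 10·9.0·(0.029881 − 0.007373) = 2.0257 kWh/t
Stage 2 (1120→100 µm, Wi₂=10.1): W₂ = 10·10.1·(0.100000 − 0.029881) = 7.0820 kWh/t
W = W₁ + W₂ = 2.0257 + 7.0820 = 9.1078 kWh/t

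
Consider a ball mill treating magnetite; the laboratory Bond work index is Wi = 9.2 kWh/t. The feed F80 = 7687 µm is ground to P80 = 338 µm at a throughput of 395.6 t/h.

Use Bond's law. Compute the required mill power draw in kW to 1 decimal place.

W = 10 Wi (1/√P80 − 1/√F80)  [Bond]
W = 10·9.2·(1/√338 − 1/√7687) = 10·9.2·(0.042987) = 3.9548 kWh/t
P_mill = W·ṁ = 3.9548·395.6 = 1564.5 kW

P = 1564.5 kW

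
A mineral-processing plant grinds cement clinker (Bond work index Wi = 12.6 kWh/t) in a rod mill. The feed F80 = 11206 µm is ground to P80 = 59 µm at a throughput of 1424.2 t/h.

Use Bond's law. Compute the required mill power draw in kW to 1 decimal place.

P = 21667.1 kW

W = 10·Wi·(P80^(-½) − F80^(-½))
W = 10·12.6·(1/√59 − 1/√11206) = 10·12.6·(0.120742) = 15.2135 kWh/t
P = W·T = 15.2135·1424.2 = 21667.1 kW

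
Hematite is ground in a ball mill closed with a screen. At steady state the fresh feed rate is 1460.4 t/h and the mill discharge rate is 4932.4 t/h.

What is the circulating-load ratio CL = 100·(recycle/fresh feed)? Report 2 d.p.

CL = 237.74 %

Steady state: M = F + R.
R = M − F = 4932.4 − 1460.4 = 3472.0 t/h
CL = 100·R/F = 100·3472.0/1460.4 = 237.74 %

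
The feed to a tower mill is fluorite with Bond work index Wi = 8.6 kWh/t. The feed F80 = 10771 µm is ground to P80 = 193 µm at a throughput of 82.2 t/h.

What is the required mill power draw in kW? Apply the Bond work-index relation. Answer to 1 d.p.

W = 10 Wi (P80^-0.5 − F80^-0.5)
W = 10·8.6·(1/√193 − 1/√10771) = 10·8.6·(0.062346) = 5.3618 kWh/t
Mill draw = 5.3618 × 82.2 = 440.7 kW

P = 440.7 kW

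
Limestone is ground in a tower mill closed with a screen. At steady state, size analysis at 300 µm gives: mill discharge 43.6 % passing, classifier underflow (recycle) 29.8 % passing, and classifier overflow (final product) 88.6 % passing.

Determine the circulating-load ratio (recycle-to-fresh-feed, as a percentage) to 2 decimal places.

CL = 326.09 %

Balance %-passing 300 µm (r = R/F):
Fd + Rd = Ru + Fo ⇒ R/F = (o−d)/(d−u)
r = (88.6 − 43.6)/(43.6 − 29.8) = 45.0/13.8 = 3.2609
CL = 100·r = 326.09 %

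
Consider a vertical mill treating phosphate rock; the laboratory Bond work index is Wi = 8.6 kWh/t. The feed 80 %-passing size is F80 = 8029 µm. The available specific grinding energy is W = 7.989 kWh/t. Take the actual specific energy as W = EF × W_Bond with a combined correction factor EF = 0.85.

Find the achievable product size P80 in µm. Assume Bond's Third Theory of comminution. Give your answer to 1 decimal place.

W = 10·Wi·(P80^(-½) − F80^(-½))
W_Bond = W / EF = 7.989 / 0.85 = 9.3988 kWh/t
1/√P80 = 1/√F80 + W_Bond/(10·Wi)
  = 9.3988/(10·8.6) + 1/√8029 = 0.109289 + 0.011160 = 0.120449
P80 = (1/0.120449)² = 8.3023² = 68.93 µm

P80 = 68.9 µm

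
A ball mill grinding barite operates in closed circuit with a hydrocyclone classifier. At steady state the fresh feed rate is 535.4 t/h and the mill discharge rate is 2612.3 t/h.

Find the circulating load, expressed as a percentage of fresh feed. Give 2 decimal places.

Mill node: discharge = fresh + recycle.
R = M − F = 2612.3 − 535.4 = 2076.9 t/h
CL = 100·R/F = 100·2076.9/535.4 = 387.92 %

CL = 387.92 %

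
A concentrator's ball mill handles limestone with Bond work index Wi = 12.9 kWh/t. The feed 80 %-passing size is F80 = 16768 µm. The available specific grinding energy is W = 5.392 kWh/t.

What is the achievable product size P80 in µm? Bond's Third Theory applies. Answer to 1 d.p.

P80 = 407.8 µm

W = 10 Wi / √P80 − 10 Wi / √F80
P80^-0.5 = F80^-0.5 + W/(10 Wi)
  = 5.3920/(10·12.9) + 1/√16768 = 0.041798 + 0.007723 = 0.049521
P80 = (1/0.049521)² = 20.1935² = 407.78 µm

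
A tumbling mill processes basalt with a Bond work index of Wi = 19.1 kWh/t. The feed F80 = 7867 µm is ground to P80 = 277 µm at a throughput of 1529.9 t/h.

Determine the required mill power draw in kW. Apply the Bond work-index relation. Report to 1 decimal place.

W = 10 Wi / √P80 − 10 Wi / √F80
W = 10·19.1·(1/√277 − 1/√7867) = 10·19.1·(0.048810) = 9.3227 kWh/t
Power = W × throughput = 9.3227 kWh/t × 1529.9 t/h = 14262.7 kW

P = 14262.7 kW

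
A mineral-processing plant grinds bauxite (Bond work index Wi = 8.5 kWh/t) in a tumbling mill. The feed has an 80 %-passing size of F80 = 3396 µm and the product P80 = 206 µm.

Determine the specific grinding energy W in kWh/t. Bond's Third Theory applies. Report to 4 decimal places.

Bond:  W = 10 Wi (1/√P − 1/√F)
1/√206 = 0.069673;  1/√3396 = 0.017160
W = 10·8.5·(0.069673 − 0.017160) = 4.4636 kWh/t

W = 4.4636 kWh/t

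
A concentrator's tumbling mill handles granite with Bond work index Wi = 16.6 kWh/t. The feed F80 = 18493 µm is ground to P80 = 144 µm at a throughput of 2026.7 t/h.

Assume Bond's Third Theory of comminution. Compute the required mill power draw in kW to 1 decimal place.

P = 25562.0 kW

W = 10 Wi (P80^-0.5 − F80^-0.5)
W = 10·16.6·(1/√144 − 1/√18493) = 10·16.6·(0.075980) = 12.6126 kWh/t
Power = W × throughput = 12.6126 kWh/t × 2026.7 t/h = 25562.0 kW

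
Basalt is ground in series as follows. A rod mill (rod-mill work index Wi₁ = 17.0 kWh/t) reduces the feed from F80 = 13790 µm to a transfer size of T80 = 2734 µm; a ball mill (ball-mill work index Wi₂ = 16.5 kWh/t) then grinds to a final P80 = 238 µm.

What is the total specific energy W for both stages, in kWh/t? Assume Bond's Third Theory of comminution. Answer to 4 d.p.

Bond: W = 10·Wi·(1/√P80 − 1/√F80)
Stage 1 (13790→2734 µm, Wi₁=17.0): W₁ = 10·17.0·(0.019125 − 0.008516) = 1.8036 kWh/t
Stage 2 (2734→238 µm, Wi₂=16.5): W₂ = 10·16.5·(0.064820 − 0.019125) = 7.5397 kWh/t
W = W₁ + W₂ = 1.8036 + 7.5397 = 9.3433 kWh/t

W = 9.3433 kWh/t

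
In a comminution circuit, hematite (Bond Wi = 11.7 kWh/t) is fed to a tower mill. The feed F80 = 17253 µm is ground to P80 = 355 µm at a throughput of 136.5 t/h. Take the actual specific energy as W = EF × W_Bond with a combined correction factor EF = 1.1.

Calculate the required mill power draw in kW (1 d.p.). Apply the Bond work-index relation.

Bond:  W = 10 Wi (1/√P − 1/√F)
W = 10·11.7·(1/√355 − 1/√17253) = 10·11.7·(0.045461) = 5.3190 kWh/t
With EF = 1.1: W = 5.3190·1.1 = 5.8509 kWh/t
Power = W × throughput = 5.8509 kWh/t × 136.5 t/h = 798.6 kW

P = 798.6 kW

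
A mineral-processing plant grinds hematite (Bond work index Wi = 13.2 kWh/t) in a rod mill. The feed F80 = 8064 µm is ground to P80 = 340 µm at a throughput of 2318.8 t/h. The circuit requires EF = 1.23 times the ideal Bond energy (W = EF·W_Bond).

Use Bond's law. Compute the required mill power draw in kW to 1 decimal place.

P = 16225.1 kW

W = 10 Wi / √P80 − 10 Wi / √F80
W = 10·13.2·(1/√340 − 1/√8064) = 10·13.2·(0.043097) = 5.6888 kWh/t
With EF = 1.23: W = 5.6888·1.23 = 6.9972 kWh/t
Power = W × throughput = 6.9972 kWh/t × 2318.8 t/h = 16225.1 kW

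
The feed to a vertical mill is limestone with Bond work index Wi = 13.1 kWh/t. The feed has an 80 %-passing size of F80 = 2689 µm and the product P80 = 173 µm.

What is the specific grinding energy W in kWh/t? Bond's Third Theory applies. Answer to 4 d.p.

W = 7.4335 kWh/t

W = 10·Wi·[P80^(−½) − F80^(−½)]
1/√173 = 0.076029;  1/√2689 = 0.019284
W = 10·13.1·(0.076029 − 0.019284) = 7.4335 kWh/t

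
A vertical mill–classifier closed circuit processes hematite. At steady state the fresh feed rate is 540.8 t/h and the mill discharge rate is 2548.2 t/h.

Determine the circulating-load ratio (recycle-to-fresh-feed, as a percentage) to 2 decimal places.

Discharge = new feed + return, hence
R = M − F = 2548.2 − 540.8 = 2007.4 t/h
CL = 100·R/F = 100·2007.4/540.8 = 371.19 %

CL = 371.19 %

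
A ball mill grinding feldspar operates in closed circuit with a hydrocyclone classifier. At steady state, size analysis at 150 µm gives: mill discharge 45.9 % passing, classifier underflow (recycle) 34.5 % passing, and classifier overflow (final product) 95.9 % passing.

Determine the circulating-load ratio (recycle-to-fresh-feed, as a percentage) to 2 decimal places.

Balance %-passing 150 µm (r = R/F):
(1+r)d = ru + o → r = (o−d)/(d−u)
r = (95.9 − 45.9)/(45.9 − 34.5) = 50.0/11.4 = 4.3860
CL = 100·r = 438.60 %

CL = 438.60 %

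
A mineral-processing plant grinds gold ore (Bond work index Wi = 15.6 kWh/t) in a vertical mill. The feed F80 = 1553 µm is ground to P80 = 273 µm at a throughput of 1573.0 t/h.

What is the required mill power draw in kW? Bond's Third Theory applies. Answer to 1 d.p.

P = 8624.7 kW

W = 10 Wi (1/√P80 − 1/√F80)  [Bond]
W = 10·15.6·(1/√273 − 1/√1553) = 10·15.6·(0.035147) = 5.4830 kWh/t
Power = W × throughput = 5.4830 kWh/t × 1573.0 t/h = 8624.7 kW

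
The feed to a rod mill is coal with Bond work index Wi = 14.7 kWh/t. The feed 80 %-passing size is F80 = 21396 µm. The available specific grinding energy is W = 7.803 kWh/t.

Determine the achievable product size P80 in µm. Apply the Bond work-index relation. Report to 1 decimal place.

W = 10 Wi / √P80 − 10 Wi / √F80
⇒ 1/√P80 = W/(10·Wi) + 1/√F80
  = 7.8030/(10·14.7) + 1/√21396 = 0.053082 + 0.006836 = 0.059918
P80 = (1/0.059918)² = 16.6894² = 278.54 µm

P80 = 278.5 µm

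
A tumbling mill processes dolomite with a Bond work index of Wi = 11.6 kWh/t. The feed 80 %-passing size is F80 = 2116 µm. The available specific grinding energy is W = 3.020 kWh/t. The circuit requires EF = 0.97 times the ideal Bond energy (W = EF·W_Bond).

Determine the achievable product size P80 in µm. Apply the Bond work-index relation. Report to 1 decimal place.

W = 10 Wi / √P80 − 10 Wi / √F80
W_Bond = W / EF = 3.020 / 0.97 = 3.1134 kWh/t
P80^(−½) = W_Bond/(10 Wi) + F80^(−½)
  = 3.1134/(10·11.6) + 1/√2116 = 0.026840 + 0.021739 = 0.048579
P80 = (1/0.048579)² = 20.5851² = 423.75 µm

P80 = 423.7 µm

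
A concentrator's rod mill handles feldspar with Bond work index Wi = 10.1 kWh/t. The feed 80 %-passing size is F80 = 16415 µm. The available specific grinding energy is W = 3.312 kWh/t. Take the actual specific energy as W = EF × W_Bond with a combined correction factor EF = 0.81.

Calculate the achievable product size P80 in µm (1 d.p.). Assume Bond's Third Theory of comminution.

Bond:  W = 10 Wi (1/√P − 1/√F)
W_Bond = W / EF = 3.312 / 0.81 = 4.0889 kWh/t
⇒ 1/√P80 = W_Bond/(10 Wi) + 1/√F80
  = 4.0889/(10·10.1) + 1/√16415 = 0.040484 + 0.007805 = 0.048289
P80 = (1/0.048289)² = 20.7086² = 428.85 µm

P80 = 428.8 µm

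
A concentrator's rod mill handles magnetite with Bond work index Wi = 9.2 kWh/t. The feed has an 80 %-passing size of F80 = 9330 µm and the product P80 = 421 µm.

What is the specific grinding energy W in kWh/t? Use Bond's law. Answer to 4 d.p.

Bond:  W = 10 Wi (1/√P − 1/√F)
1/√421 = 0.048737;  1/√9330 = 0.010353
W = 10·9.2·(0.048737 − 0.010353) = 3.5313 kWh/t

W = 3.5313 kWh/t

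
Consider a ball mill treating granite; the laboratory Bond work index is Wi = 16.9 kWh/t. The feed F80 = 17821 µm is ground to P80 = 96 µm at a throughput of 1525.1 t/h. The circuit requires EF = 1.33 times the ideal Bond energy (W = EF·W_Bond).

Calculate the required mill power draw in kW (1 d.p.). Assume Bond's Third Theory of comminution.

P = 32418.7 kW

W = 10·Wi·(P80^(-½) − F80^(-½))
W = 10·16.9·(1/√96 − 1/√17821) = 10·16.9·(0.094571) = 15.9825 kWh/t
W_actual = 1.33 × 15.9825 = 21.2568 kWh/t
Mill draw = 21.2568 × 1525.1 = 32418.7 kW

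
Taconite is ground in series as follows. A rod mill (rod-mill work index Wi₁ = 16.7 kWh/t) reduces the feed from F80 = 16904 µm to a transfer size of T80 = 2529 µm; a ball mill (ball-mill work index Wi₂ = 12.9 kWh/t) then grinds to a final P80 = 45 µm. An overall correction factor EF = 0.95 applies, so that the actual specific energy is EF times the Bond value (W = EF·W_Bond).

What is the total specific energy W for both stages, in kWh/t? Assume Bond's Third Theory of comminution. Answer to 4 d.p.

W = 17.7663 kWh/t

W = 10·Wi·[P80^(−½) − F80^(−½)]
Stage 1 (16904→2529 µm, Wi₁=16.7): W₁ = 10·16.7·(0.019885 − 0.007691) = 2.0363 kWh/t
Stage 2 (2529→45 µm, Wi₂=12.9): W₂ = 10·12.9·(0.149071 − 0.019885) = 16.6650 kWh/t
W = W₁ + W₂ = 2.0363 + 16.6650 = 18.7014 kWh/t
W_actual = 0.95 × 18.7014 = 17.7663 kWh/t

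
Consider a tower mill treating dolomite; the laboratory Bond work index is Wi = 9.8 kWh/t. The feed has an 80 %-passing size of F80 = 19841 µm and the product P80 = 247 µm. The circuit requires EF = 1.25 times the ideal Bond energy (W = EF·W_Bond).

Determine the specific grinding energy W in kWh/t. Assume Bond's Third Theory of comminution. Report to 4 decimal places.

W = 6.9248 kWh/t

W = 10·Wi·(P80^(-½) − F80^(-½))
1/√247 = 0.063628;  1/√19841 = 0.007099
W = 10·9.8·(0.063628 − 0.007099) = 5.5399 kWh/t
Corrected W = EF·W_Bond = 1.25·5.5399 = 6.9248 kWh/t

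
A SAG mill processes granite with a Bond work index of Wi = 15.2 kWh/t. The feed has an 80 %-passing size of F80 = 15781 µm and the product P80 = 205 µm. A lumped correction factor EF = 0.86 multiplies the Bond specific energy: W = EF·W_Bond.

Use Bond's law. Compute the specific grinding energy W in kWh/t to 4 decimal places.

W = 8.0893 kWh/t

W = 10 Wi (1/√P80 − 1/√F80)  [Bond]
1/√205 = 0.069843;  1/√15781 = 0.007960
W = 10·15.2·(0.069843 − 0.007960) = 9.4062 kWh/t
W_actual = 0.86 × 9.4062 = 8.0893 kWh/t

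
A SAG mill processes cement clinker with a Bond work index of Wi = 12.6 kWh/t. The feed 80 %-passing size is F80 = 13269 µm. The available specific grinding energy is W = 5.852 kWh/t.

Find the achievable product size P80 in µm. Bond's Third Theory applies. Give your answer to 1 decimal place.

P80 = 329.1 µm

Bond:  W = 10 Wi (1/√P − 1/√F)
⇒ 1/√P80 = W/(10 Wi) + 1/√F80
  = 5.8520/(10·12.6) + 1/√13269 = 0.046444 + 0.008681 = 0.055126
P80 = (1/0.055126)² = 18.1404² = 329.07 µm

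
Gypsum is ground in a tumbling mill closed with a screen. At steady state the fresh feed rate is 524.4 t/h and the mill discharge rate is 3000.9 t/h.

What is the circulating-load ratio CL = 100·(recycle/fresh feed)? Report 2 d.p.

CL = 472.25 %

Steady state: M = F + R.
R = M − F = 3000.9 − 524.4 = 2476.5 t/h
CL = 100·R/F = 100·2476.5/524.4 = 472.25 %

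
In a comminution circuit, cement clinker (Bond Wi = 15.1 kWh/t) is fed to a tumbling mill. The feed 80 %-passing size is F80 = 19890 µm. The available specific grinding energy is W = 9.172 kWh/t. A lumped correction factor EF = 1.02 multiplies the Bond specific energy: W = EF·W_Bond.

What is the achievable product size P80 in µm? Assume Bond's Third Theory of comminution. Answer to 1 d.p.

W = 10 Wi (1/√P80 − 1/√F80)  [Bond]
W_Bond = W / EF = 9.172 / 1.02 = 8.9922 kWh/t
⇒ 1/√P80 = W_Bond/(10 Wi) + 1/√F80
  = 8.9922/(10·15.1) + 1/√19890 = 0.059551 + 0.007091 = 0.066641
P80 = (1/0.066641)² = 15.0057² = 225.17 µm

P80 = 225.2 µm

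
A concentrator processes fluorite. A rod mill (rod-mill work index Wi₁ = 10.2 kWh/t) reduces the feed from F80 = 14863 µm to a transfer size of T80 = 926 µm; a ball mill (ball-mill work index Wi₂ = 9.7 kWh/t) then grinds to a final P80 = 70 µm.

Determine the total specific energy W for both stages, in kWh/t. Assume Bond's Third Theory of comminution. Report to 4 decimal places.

W = 10.9214 kWh/t

W = 10 Wi (P80^-0.5 − F80^-0.5)
Stage 1 (14863→926 µm, Wi₁=10.2): W₁ = 10·10.2·(0.032862 − 0.008203) = 2.5153 kWh/t
Stage 2 (926→70 µm, Wi₂=9.7): W₂ = 10·9.7·(0.119523 − 0.032862) = 8.4061 kWh/t
W = W₁ + W₂ = 2.5153 + 8.4061 = 10.9214 kWh/t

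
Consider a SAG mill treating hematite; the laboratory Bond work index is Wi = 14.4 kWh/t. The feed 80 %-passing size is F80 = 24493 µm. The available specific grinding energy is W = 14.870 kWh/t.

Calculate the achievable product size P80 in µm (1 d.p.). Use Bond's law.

W = 10 Wi (P80^-0.5 − F80^-0.5)
P80^-0.5 = F80^-0.5 + W/(10 Wi)
  = 14.8700/(10·14.4) + 1/√24493 = 0.103264 + 0.006390 = 0.109654
P80 = (1/0.109654)² = 9.1196² = 83.17 µm

P80 = 83.2 µm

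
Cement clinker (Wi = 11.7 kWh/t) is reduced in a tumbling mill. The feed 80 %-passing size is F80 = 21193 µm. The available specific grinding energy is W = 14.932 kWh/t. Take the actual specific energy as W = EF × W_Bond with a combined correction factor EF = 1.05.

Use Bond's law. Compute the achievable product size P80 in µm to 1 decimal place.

Bond: W = 10·Wi·(1/√P80 − 1/√F80)
W_Bond = W / EF = 14.932 / 1.05 = 14.2210 kWh/t
P80^(−½) = W_Bond/(10 Wi) + F80^(−½)
  = 14.2210/(10·11.7) + 1/√21193 = 0.121547 + 0.006869 = 0.128416
P80 = (1/0.128416)² = 7.7872² = 60.64 µm

P80 = 60.6 µm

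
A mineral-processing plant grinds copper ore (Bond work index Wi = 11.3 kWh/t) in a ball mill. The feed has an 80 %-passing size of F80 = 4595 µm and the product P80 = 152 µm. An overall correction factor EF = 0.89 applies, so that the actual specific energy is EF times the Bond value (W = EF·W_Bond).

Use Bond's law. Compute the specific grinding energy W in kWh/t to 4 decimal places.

W = 6.6737 kWh/t

W = 10 Wi (P80^-0.5 − F80^-0.5)
1/√152 = 0.081111;  1/√4595 = 0.014752
W = 10·11.3·(0.081111 − 0.014752) = 7.4985 kWh/t
With EF = 0.89: W = 7.4985·0.89 = 6.6737 kWh/t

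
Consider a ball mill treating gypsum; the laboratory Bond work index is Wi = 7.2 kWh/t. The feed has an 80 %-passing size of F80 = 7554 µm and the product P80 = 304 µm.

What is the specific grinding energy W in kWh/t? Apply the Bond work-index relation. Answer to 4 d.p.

W = 3.3011 kWh/t

W = 10·Wi·(P80^(-½) − F80^(-½))
1/√304 = 0.057354;  1/√7554 = 0.011506
W = 10·7.2·(0.057354 − 0.011506) = 3.3011 kWh/t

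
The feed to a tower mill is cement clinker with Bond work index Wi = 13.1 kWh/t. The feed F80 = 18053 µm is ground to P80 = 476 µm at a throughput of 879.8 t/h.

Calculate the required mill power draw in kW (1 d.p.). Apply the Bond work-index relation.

P = 4424.9 kW

Bond:  W = 10 Wi (1/√P − 1/√F)
W = 10·13.1·(1/√476 − 1/√18053) = 10·13.1·(0.038392) = 5.0294 kWh/t
P = W·T = 5.0294·879.8 = 4424.9 kW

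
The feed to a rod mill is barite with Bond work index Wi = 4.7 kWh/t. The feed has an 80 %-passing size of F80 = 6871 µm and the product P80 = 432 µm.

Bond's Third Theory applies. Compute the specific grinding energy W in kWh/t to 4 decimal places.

W_Bond = 10·Wi·(1/√P₈₀ − 1/√F₈₀)
1/√432 = 0.048113;  1/√6871 = 0.012064
W = 10·4.7·(0.048113 − 0.012064) = 1.6943 kWh/t

W = 1.6943 kWh/t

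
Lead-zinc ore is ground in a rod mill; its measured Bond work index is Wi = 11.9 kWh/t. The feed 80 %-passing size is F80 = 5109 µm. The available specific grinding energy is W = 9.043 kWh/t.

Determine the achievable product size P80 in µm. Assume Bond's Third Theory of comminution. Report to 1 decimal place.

P80 = 123.5 µm

W = 10 Wi / √P80 − 10 Wi / √F80
1/√P80 = 1/√F80 + W/(10·Wi)
  = 9.0430/(10·11.9) + 1/√5109 = 0.075992 + 0.013990 = 0.089982
P80 = (1/0.089982)² = 11.1133² = 123.51 µm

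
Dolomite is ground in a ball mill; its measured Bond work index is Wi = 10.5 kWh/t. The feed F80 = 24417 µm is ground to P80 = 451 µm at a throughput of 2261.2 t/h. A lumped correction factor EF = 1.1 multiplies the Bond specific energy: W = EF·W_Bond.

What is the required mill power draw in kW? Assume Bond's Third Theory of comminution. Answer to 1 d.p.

W = 10 Wi (1/√P80 − 1/√F80)  [Bond]
W = 10·10.5·(1/√451 − 1/√24417) = 10·10.5·(0.040689) = 4.2723 kWh/t
W_actual = 1.1 × 4.2723 = 4.6995 kWh/t
P = W·T = 4.6995·2261.2 = 10626.6 kW

P = 10626.6 kW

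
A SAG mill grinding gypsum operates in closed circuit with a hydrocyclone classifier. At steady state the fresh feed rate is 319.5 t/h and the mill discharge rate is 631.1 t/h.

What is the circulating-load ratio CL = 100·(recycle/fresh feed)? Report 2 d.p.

CL = 97.53 %

Steady state: M = F + R.
R = M − F = 631.1 − 319.5 = 311.6 t/h
CL = 100·R/F = 100·311.6/319.5 = 97.53 %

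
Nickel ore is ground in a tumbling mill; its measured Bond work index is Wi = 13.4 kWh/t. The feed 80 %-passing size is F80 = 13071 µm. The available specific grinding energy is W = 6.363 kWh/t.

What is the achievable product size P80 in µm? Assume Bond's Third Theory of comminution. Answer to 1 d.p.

P80 = 316.3 µm

Bond:  W = 10 Wi (1/√P − 1/√F)
1/√P80 = 1/√F80 + W/(10·Wi)
  = 6.3630/(10·13.4) + 1/√13071 = 0.047485 + 0.008747 = 0.056232
P80 = (1/0.056232)² = 17.7835² = 316.25 µm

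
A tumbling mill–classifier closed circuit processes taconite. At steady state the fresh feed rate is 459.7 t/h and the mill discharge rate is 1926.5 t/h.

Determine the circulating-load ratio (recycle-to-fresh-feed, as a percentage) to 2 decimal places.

CL = 319.08 %

Discharge = new feed + return, hence
R = M − F = 1926.5 − 459.7 = 1466.8 t/h
CL = 100·R/F = 100·1466.8/459.7 = 319.08 %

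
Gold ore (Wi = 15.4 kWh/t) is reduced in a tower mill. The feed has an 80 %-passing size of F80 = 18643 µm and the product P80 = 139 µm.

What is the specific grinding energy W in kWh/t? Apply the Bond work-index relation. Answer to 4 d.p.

W = 10 Wi / √P80 − 10 Wi / √F80
1/√139 = 0.084819;  1/√18643 = 0.007324
W = 10·15.4·(0.084819 − 0.007324) = 11.9342 kWh/t

W = 11.9342 kWh/t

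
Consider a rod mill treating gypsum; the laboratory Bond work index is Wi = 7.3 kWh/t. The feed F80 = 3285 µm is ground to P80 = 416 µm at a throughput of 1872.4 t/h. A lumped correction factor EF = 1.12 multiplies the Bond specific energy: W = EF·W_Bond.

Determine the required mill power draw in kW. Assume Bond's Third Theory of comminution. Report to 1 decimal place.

W_Bond = 10·Wi·(1/√P₈₀ − 1/√F₈₀)
W = 10·7.3·(1/√416 − 1/√3285) = 10·7.3·(0.031582) = 2.3055 kWh/t
W_actual = 1.12 × 2.3055 = 2.5821 kWh/t
P_mill = W·ṁ = 2.5821·1872.4 = 4834.7 kW

P = 4834.7 kW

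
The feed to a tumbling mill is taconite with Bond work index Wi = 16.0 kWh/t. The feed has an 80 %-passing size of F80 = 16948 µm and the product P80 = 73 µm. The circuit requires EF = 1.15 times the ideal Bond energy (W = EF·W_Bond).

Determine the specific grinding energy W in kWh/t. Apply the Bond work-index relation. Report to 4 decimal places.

W = 20.1222 kWh/t

Bond:  W = 10 Wi (1/√P − 1/√F)
1/√73 = 0.117041;  1/√16948 = 0.007681
W = 10·16.0·(0.117041 − 0.007681) = 17.4976 kWh/t
Apply correction: 17.4976 × 1.15 = 20.1222 kWh/t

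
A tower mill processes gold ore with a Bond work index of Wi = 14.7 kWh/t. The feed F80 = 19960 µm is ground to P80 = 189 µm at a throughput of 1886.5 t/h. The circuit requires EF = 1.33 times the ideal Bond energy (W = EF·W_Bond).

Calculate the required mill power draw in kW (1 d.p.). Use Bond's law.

P = 24217.8 kW

W = 10·Wi·[P80^(−½) − F80^(−½)]
W = 10·14.7·(1/√189 − 1/√19960) = 10·14.7·(0.065661) = 9.6522 kWh/t
Apply correction: 9.6522 × 1.33 = 12.8374 kWh/t
P_mill = W·ṁ = 12.8374·1886.5 = 24217.8 kW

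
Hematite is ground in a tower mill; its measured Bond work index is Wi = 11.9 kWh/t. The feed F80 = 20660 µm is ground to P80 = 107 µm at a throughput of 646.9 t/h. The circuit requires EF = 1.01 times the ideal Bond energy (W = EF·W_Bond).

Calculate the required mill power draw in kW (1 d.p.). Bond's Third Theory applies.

P = 6975.5 kW

W = 10 Wi (1/√P80 − 1/√F80)  [Bond]
W = 10·11.9·(1/√107 − 1/√20660) = 10·11.9·(0.089716) = 10.6763 kWh/t
Corrected W = EF·W_Bond = 1.01·10.6763 = 10.7830 kWh/t
P = W·T = 10.7830·646.9 = 6975.5 kW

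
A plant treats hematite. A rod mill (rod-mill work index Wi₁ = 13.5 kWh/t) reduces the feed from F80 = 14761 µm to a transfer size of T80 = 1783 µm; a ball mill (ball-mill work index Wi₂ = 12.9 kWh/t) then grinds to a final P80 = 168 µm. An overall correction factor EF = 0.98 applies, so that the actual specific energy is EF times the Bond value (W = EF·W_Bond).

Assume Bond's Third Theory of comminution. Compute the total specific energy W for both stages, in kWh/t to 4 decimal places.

W = 8.8038 kWh/t

W = 10·Wi·(P80^(-½) − F80^(-½))
Stage 1 (14761→1783 µm, Wi₁=13.5): W₁ = 10·13.5·(0.023682 − 0.008231) = 2.0860 kWh/t
Stage 2 (1783→168 µm, Wi₂=12.9): W₂ = 10·12.9·(0.077152 − 0.023682) = 6.8975 kWh/t
W = W₁ + W₂ = 2.0860 + 6.8975 = 8.9835 kWh/t
Apply correction: 8.9835 × 0.98 = 8.8038 kWh/t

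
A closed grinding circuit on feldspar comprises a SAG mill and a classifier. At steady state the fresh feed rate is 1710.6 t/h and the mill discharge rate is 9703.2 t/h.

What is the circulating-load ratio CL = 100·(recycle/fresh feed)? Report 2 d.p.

Discharge = new feed + return, hence
R = M − F = 9703.2 − 1710.6 = 7992.6 t/h
CL = 100·R/F = 100·7992.6/1710.6 = 467.24 %

CL = 467.24 %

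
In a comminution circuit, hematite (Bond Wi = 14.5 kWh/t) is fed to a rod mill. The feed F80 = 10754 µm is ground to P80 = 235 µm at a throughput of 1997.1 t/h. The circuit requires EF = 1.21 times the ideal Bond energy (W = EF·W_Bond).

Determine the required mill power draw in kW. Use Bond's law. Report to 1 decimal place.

Bond:  W = 10 Wi (1/√P − 1/√F)
W = 10·14.5·(1/√235 − 1/√10754) = 10·14.5·(0.055590) = 8.0605 kWh/t
Apply correction: 8.0605 × 1.21 = 9.7532 kWh/t
P = W·T = 9.7532·1997.1 = 19478.2 kW

P = 19478.2 kW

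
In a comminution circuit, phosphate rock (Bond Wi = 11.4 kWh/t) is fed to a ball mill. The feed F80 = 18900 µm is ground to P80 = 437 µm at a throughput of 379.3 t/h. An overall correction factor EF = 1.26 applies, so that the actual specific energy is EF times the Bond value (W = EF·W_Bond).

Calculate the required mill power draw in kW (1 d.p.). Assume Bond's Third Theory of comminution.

W = 10 Wi (P80^-0.5 − F80^-0.5)
W = 10·11.4·(1/√437 − 1/√18900) = 10·11.4·(0.040563) = 4.6241 kWh/t
With EF = 1.26: W = 4.6241·1.26 = 5.8264 kWh/t
Mill draw = 5.8264 × 379.3 = 2210.0 kW

P = 2210.0 kW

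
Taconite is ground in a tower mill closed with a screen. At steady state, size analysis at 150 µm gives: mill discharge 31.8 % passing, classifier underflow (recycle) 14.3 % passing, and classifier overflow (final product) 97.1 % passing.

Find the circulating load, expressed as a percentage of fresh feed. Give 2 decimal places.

Let r = R/F. Size balance at 150 µm:
(1+r)·d = r·u + o ⇒ r = (o−d)/(d−u)
r = (97.1 − 31.8)/(31.8 − 14.3) = 65.3/17.5 = 3.7314
CL = 100·r = 373.14 %

CL = 373.14 %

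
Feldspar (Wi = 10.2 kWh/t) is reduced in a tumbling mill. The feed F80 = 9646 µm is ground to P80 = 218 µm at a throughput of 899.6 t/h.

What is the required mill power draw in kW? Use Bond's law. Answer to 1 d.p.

P = 5280.4 kW

W = 10 Wi (P80^-0.5 − F80^-0.5)
W = 10·10.2·(1/√218 − 1/√9646) = 10·10.2·(0.057547) = 5.8698 kWh/t
Power = W × throughput = 5.8698 kWh/t × 899.6 t/h = 5280.4 kW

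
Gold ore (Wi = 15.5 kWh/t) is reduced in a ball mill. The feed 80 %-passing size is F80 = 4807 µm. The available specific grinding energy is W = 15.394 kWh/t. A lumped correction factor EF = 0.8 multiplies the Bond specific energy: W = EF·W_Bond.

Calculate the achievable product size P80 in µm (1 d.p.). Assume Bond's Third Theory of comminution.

P80 = 52.1 µm

W = 10 Wi (P80^-0.5 − F80^-0.5)
W_Bond = W / EF = 15.394 / 0.8 = 19.2425 kWh/t
⇒ 1/√P80 = W_Bond/(10·Wi) + 1/√F80
  = 19.2425/(10·15.5) + 1/√4807 = 0.124145 + 0.014423 = 0.138568
P80 = (1/0.138568)² = 7.2167² = 52.08 µm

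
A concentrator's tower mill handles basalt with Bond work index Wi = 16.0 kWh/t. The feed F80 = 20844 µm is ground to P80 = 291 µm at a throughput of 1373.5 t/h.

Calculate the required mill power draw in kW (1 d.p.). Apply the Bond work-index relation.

P = 11360.4 kW

Bond: W = 10·Wi·(1/√P80 − 1/√F80)
W = 10·16.0·(1/√291 − 1/√20844) = 10·16.0·(0.051695) = 8.2711 kWh/t
Power = W × throughput = 8.2711 kWh/t × 1373.5 t/h = 11360.4 kW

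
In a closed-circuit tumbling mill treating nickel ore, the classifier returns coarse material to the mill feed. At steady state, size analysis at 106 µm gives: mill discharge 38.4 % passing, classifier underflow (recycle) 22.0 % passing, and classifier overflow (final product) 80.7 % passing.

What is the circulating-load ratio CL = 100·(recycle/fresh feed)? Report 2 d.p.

Two-product formula at 106 µm:
r = (o − d)/(d − u)
r = (80.7 − 38.4)/(38.4 − 22.0) = 42.3/16.4 = 2.5793
CL = 100·r = 257.93 %

CL = 257.93 %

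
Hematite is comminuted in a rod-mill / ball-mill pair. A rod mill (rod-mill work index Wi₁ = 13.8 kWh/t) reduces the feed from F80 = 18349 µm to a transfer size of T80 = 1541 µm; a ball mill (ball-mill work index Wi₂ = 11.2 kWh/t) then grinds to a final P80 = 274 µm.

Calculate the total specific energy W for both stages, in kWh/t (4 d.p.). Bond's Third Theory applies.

W = 6.4097 kWh/t

Bond:  W = 10 Wi (1/√P − 1/√F)
Stage 1 (18349→1541 µm, Wi₁=13.8): W₁ = 10·13.8·(0.025474 − 0.007382) = 2.4967 kWh/t
Stage 2 (1541→274 µm, Wi₂=11.2): W₂ = 10·11.2·(0.060412 − 0.025474) = 3.9131 kWh/t
W = W₁ + W₂ = 2.4967 + 3.9131 = 6.4097 kWh/t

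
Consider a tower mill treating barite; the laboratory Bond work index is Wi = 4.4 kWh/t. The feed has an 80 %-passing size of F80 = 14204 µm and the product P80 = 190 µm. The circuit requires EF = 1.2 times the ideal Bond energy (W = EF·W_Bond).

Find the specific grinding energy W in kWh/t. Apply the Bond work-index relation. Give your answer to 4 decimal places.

W = 3.3875 kWh/t

W = 10 Wi (P80^-0.5 − F80^-0.5)
1/√190 = 0.072548;  1/√14204 = 0.008391
W = 10·4.4·(0.072548 − 0.008391) = 2.8229 kWh/t
With EF = 1.2: W = 2.8229·1.2 = 3.3875 kWh/t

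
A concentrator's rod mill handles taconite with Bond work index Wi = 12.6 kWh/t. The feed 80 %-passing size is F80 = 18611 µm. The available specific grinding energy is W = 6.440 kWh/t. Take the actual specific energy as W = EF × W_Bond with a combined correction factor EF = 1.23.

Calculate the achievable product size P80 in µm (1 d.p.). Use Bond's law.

W = 10·Wi·(P80^(-½) − F80^(-½))
W_Bond = W / EF = 6.440 / 1.23 = 5.2358 kWh/t
P80^(−½) = W_Bond/(10 Wi) + F80^(−½)
  = 5.2358/(10·12.6) + 1/√18611 = 0.041554 + 0.007330 = 0.048884
P80 = (1/0.048884)² = 20.4566² = 418.47 µm

P80 = 418.5 µm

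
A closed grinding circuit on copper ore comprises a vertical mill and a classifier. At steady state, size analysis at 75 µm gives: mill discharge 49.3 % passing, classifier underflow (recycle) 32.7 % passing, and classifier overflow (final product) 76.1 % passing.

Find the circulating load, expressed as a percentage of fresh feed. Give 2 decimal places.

Classifier node, passing 75 µm:
(1+r)·d = r·u + o ⇒ r = (o−d)/(d−u)
r = (76.1 − 49.3)/(49.3 − 32.7) = 26.8/16.6 = 1.6145
CL = 100·r = 161.45 %

CL = 161.45 %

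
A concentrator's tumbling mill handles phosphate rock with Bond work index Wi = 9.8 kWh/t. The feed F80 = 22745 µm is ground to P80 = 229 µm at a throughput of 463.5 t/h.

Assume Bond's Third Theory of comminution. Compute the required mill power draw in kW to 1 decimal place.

W = 10 Wi / √P80 − 10 Wi / √F80
W = 10·9.8·(1/√229 − 1/√22745) = 10·9.8·(0.059451) = 5.8262 kWh/t
P = W·T = 5.8262·463.5 = 2700.5 kW

P = 2700.5 kW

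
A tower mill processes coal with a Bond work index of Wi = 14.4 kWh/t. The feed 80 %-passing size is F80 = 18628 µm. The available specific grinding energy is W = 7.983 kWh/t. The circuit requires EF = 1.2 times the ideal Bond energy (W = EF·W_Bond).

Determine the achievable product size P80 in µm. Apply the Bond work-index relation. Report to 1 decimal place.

P80 = 349.1 µm

W = 10·Wi·[P80^(−½) − F80^(−½)]
W_Bond = W / EF = 7.983 / 1.2 = 6.6525 kWh/t
⇒ 1/√P80 = W_Bond/(10 Wi) + 1/√F80
  = 6.6525/(10·14.4) + 1/√18628 = 0.046198 + 0.007327 = 0.053525
P80 = (1/0.053525)² = 18.6829² = 349.05 µm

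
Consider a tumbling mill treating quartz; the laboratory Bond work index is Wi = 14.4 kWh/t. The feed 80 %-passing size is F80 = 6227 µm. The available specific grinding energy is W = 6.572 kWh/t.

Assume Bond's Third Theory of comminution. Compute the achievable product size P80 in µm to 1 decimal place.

W = 10·Wi·(P80^(-½) − F80^(-½))
P80^(−½) = W/(10 Wi) + F80^(−½)
  = 6.5720/(10·14.4) + 1/√6227 = 0.045639 + 0.012672 = 0.058311
P80 = (1/0.058311)² = 17.1493² = 294.10 µm

P80 = 294.1 µm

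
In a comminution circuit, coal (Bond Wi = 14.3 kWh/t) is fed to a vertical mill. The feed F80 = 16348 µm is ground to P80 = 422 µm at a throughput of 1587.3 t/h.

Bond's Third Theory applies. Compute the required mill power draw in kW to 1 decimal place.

P = 9274.1 kW

Bond: W = 10·Wi·(1/√P80 − 1/√F80)
W = 10·14.3·(1/√422 − 1/√16348) = 10·14.3·(0.040858) = 5.8427 kWh/t
Mill draw = 5.8427 × 1587.3 = 9274.1 kW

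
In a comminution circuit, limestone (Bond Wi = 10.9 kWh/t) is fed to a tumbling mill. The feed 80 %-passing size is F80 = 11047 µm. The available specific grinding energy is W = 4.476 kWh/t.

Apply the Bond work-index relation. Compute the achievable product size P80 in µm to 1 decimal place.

P80 = 390.9 µm

W = 10·Wi·(P80^(-½) − F80^(-½))
1/√P80 = 1/√F80 + W/(10·Wi)
  = 4.4760/(10·10.9) + 1/√11047 = 0.041064 + 0.009514 = 0.050579
P80 = (1/0.050579)² = 19.7712² = 390.90 µm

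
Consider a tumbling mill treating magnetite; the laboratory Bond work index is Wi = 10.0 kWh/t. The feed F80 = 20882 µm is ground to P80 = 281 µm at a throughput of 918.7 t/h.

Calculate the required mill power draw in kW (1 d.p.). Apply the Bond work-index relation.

Bond:  W = 10 Wi (1/√P − 1/√F)
W = 10·10.0·(1/√281 − 1/√20882) = 10·10.0·(0.052735) = 5.2735 kWh/t
P_mill = W·ṁ = 5.2735·918.7 = 4844.8 kW

P = 4844.8 kW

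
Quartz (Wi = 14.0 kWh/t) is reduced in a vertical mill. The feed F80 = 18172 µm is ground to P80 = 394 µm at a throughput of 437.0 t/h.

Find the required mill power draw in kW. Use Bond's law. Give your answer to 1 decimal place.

P = 2628.4 kW

W = 10 Wi / √P80 − 10 Wi / √F80
W = 10·14.0·(1/√394 − 1/√18172) = 10·14.0·(0.042961) = 6.0145 kWh/t
P = W·T = 6.0145·437.0 = 2628.4 kW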